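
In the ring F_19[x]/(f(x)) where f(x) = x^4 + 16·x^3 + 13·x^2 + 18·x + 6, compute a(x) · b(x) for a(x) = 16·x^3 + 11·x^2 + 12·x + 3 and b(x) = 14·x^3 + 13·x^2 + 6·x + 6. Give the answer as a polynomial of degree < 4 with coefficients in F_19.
a · b ≡ 10·x^3 + 10·x^2 + 12·x + 8 (mod f(x))

Multiply as integer polynomials: a · b = 224·x^6 + 362·x^5 + 407·x^4 + 360·x^3 + 177·x^2 + 90·x + 18. Reducing coefficients mod 19: a · b ≡ 15·x^6 + x^5 + 8·x^4 + 18·x^3 + 6·x^2 + 14·x + 18. Now divide by f(x) = x^4 + 16·x^3 + 13·x^2 + 18·x + 6 in F_19[x], eliminating the leading term at each step:
  leading term 15·x^6: subtract (15·x^2)·f(x) = 15·x^6 + 12·x^5 + 5·x^4 + 4·x^3 + 14·x^2, leaving 8·x^5 + 3·x^4 + 14·x^3 + 11·x^2 + 14·x + 18 (coefficients mod 19)
  leading term 8·x^5: subtract (8·x)·f(x) = 8·x^5 + 14·x^4 + 9·x^3 + 11·x^2 + 10·x, leaving 8·x^4 + 5·x^3 + 4·x + 18 (coefficients mod 19)
  leading term 8·x^4: subtract (8)·f(x) = 8·x^4 + 14·x^3 + 9·x^2 + 11·x + 10, leaving 10·x^3 + 10·x^2 + 12·x + 8 (coefficients mod 19)
The degree is now < 4, so this is the remainder. Hence a · b ≡ 10·x^3 + 10·x^2 + 12·x + 8 in F_19[x]/(f).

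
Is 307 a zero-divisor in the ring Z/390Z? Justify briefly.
NO

gcd(307, 390) = 1, so 307 is a unit in Z/390Z (it has a multiplicative inverse). A unit cannot be a zero-divisor: if 307·b ≡ 0 then multiplying both sides by 307^(−1) gives b ≡ 0. So 307 is not a zero-divisor.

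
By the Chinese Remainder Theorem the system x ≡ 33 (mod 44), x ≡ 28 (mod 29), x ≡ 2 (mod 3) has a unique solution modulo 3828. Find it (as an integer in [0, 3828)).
The moduli 44, 29, 3 are pairwise coprime, so by the CRT there is a unique solution mod 44·29·3 = 3828.
Solve by successive substitution. Start with x ≡ 33 (mod 44).
  Combine with x ≡ 28 (mod 29): write x = 33 + 44·t and require 33 + 44·t ≡ 28 (mod 29), i.e. 44·t ≡ 28 − 33 ≡ 24 (mod 29). Since 44^(−1) ≡ 2 (mod 29) (44 ≡ 15 (mod 29)), t ≡ 2·24 ≡ 19 (mod 29). So x ≡ 33 + 44·19 = 869 (mod 1276).
  Combine with x ≡ 2 (mod 3): write x = 869 + 1276·t and require 869 + 1276·t ≡ 2 (mod 3), i.e. 1276·t ≡ 2 − 869 ≡ 0 (mod 3). Since 1276^(−1) ≡ 1 (mod 3) (1276 ≡ 1 (mod 3)), t ≡ 1·0 ≡ 0 (mod 3). So x ≡ 869 + 1276·0 = 869 (mod 3828).
Unique solution in [0, 3828): x = 869.

Final answer: x ≡ 869 (mod 3828); the representative in [0, 3828) is 869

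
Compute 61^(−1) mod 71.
Apply the extended Euclidean algorithm to (71, 61), tracking rows (r, s, t) with s·71 + t·61 = r. Each division r_prev = q·r_cur + r_new produces the new row as (previous row) − q·(current row):
  row A: (71, 1, 0)   [1·71 + 0·61 = 71]
  row B: (61, 0, 1)   [0·71 + 1·61 = 61]
  71 = 1·61 + 10   → row C = row A − 1·row B = (10, 1, −1)   [check: 1·71 − 1·61 = 10]
  61 = 6·10 + 1   → row D = row B − 6·row C = (1, −6, 7)   [check: −6·71 + 7·61 = 1]
  10 = 10·1 + 0   → remainder 0, stop. gcd = 1 (last nonzero row D).
The gcd is 1, so 61 is invertible mod 71. The last nonzero row gives −6·71 + 7·61 = 1, so t = 7. So 61^(−1) ≡ 7 (mod 71). Verify: 61 · 7 = 427 ≡ 1 (mod 71). ✓

Final answer: 61^(−1) ≡ 7 (mod 71)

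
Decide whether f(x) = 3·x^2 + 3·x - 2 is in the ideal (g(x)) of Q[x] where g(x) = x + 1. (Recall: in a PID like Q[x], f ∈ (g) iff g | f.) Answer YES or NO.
In Q[x] the ideal (g) consists of all multiples of g, so f ∈ (g) iff g | f, i.e. iff the remainder of f on division by g is 0. Divide f by g (g is monic, so eliminate the leading term of the running remainder at each step):
  leading term 3·x^2: subtract (3·x)·g(x) = 3·x^2 + 3·x, leaving -2
The remainder r(x) = -2 ≠ 0 (and deg r < deg g), so g ∤ f, i.e. f ∉ (g).

Final answer: NO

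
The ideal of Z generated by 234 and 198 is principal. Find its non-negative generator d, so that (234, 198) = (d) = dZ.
In the PID Z, (a, b) is generated by gcd(a, b). Compute gcd(234, 198) with the extended Euclidean algorithm, tracking rows (r, s, t) with s·234 + t·198 = r:
  row A: (234, 1, 0)   [1·234 + 0·198 = 234]
  row B: (198, 0, 1)   [0·234 + 1·198 = 198]
  234 = 1·198 + 36   → row C = row A − 1·row B = (36, 1, −1)   [check: 1·234 − 1·198 = 36]
  198 = 5·36 + 18   → row D = row B − 5·row C = (18, −5, 6)   [check: −5·234 + 6·198 = 18]
  36 = 2·18 + 0   → remainder 0, stop. gcd = 18 (last nonzero row D).
So gcd(234, 198) = 18, with Bézout identity −5·234 + 6·198 = 18. Containment (⊇): the Bézout identity exhibits 18 as an element of (234, 198), giving (18) ⊆ (234, 198). Containment (⊆): since 18 | 234 and 18 | 198 (234 = 18·13, 198 = 18·11), every Z-linear combination of 234 and 198 is divisible by 18, so (234, 198) ⊆ (18). Therefore (234, 198) = (18), d = 18.

Final answer: (234, 198) = (18); d = 18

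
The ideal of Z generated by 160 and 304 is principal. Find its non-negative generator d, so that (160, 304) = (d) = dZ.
In the PID Z, (a, b) is generated by gcd(a, b). Compute gcd(304, 160) with the extended Euclidean algorithm, tracking rows (r, s, t) with s·304 + t·160 = r:
  row A: (304, 1, 0)   [1·304 + 0·160 = 304]
  row B: (160, 0, 1)   [0·304 + 1·160 = 160]
  304 = 1·160 + 144   → row C = row A − 1·row B = (144, 1, −1)   [check: 1·304 − 1·160 = 144]
  160 = 1·144 + 16   → row D = row B − 1·row C = (16, −1, 2)   [check: −1·304 + 2·160 = 16]
  144 = 9·16 + 0   → remainder 0, stop. gcd = 16 (last nonzero row D).
So gcd(160, 304) = 16, with Bézout identity −1·304 + 2·160 = 16. Containment (⊇): the Bézout identity exhibits 16 as an element of (160, 304), giving (16) ⊆ (160, 304). Containment (⊆): since 16 | 160 and 16 | 304 (160 = 16·10, 304 = 16·19), every Z-linear combination of 160 and 304 is divisible by 16, so (160, 304) ⊆ (16). Therefore (160, 304) = (16), d = 16.

Final answer: (160, 304) = (16); d = 16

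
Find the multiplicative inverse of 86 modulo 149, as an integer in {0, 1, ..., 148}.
Apply the extended Euclidean algorithm to (149, 86), tracking rows (r, s, t) with s·149 + t·86 = r. Each division r_prev = q·r_cur + r_new produces the new row as (previous row) − q·(current row):
  row A: (149, 1, 0)   [1·149 + 0·86 = 149]
  row B: (86, 0, 1)   [0·149 + 1·86 = 86]
  149 = 1·86 + 63   → row C = row A − 1·row B = (63, 1, −1)   [check: 1·149 − 1·86 = 63]
  86 = 1·63 + 23   → row D = row B − 1·row C = (23, −1, 2)   [check: −1·149 + 2·86 = 23]
  63 = 2·23 + 17   → row E = row C − 2·row D = (17, 3, −5)   [check: 3·149 − 5·86 = 17]
  23 = 1·17 + 6   → row F = row D − 1·row E = (6, −4, 7)   [check: −4·149 + 7·86 = 6]
  17 = 2·6 + 5   → row G = row E − 2·row F = (5, 11, −19)   [check: 11·149 − 19·86 = 5]
  6 = 1·5 + 1   → row H = row F − 1·row G = (1, −15, 26)   [check: −15·149 + 26·86 = 1]
  5 = 5·1 + 0   → remainder 0, stop. gcd = 1 (last nonzero row H).
The gcd is 1, so 86 is invertible mod 149. The last nonzero row gives −15·149 + 26·86 = 1, so t = 26. So 86^(−1) ≡ 26 (mod 149). Verify: 86 · 26 = 2236 ≡ 1 (mod 149). ✓

Final answer: 86^(−1) ≡ 26 (mod 149)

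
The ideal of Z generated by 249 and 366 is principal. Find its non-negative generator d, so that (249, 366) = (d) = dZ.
(249, 366) = (3); d = 3

In the PID Z, (a, b) is generated by gcd(a, b). Compute gcd(366, 249) with the extended Euclidean algorithm, tracking rows (r, s, t) with s·366 + t·249 = r:
  row A: (366, 1, 0)   [1·366 + 0·249 = 366]
  row B: (249, 0, 1)   [0·366 + 1·249 = 249]
  366 = 1·249 + 117   → row C = row A − 1·row B = (117, 1, −1)   [check: 1·366 − 1·249 = 117]
  249 = 2·117 + 15   → row D = row B − 2·row C = (15, −2, 3)   [check: −2·366 + 3·249 = 15]
  117 = 7·15 + 12   → row E = row C − 7·row D = (12, 15, −22)   [check: 15·366 − 22·249 = 12]
  15 = 1·12 + 3   → row F = row D − 1·row E = (3, −17, 25)   [check: −17·366 + 25·249 = 3]
  12 = 4·3 + 0   → remainder 0, stop. gcd = 3 (last nonzero row F).
So gcd(249, 366) = 3, with Bézout identity −17·366 + 25·249 = 3. Containment (⊇): the Bézout identity exhibits 3 as an element of (249, 366), giving (3) ⊆ (249, 366). Containment (⊆): since 3 | 249 and 3 | 366 (249 = 3·83, 366 = 3·122), every Z-linear combination of 249 and 366 is divisible by 3, so (249, 366) ⊆ (3). Therefore (249, 366) = (3), d = 3.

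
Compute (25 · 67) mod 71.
Both factors are already reduced mod 71. 25 · 67 = 1675. Dividing by 71: 1675 = 23·71 + 42. So (25 · 67) mod 71 = 42.

Final answer: 42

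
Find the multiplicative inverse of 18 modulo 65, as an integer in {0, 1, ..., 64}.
Apply the extended Euclidean algorithm to (65, 18), tracking rows (r, s, t) with s·65 + t·18 = r. Each division r_prev = q·r_cur + r_new produces the new row as (previous row) − q·(current row):
  row A: (65, 1, 0)   [1·65 + 0·18 = 65]
  row B: (18, 0, 1)   [0·65 + 1·18 = 18]
  65 = 3·18 + 11   → row C = row A − 3·row B = (11, 1, −3)   [check: 1·65 − 3·18 = 11]
  18 = 1·11 + 7   → row D = row B − 1·row C = (7, −1, 4)   [check: −1·65 + 4·18 = 7]
  11 = 1·7 + 4   → row E = row C − 1·row D = (4, 2, −7)   [check: 2·65 − 7·18 = 4]
  7 = 1·4 + 3   → row F = row D − 1·row E = (3, −3, 11)   [check: −3·65 + 11·18 = 3]
  4 = 1·3 + 1   → row G = row E − 1·row F = (1, 5, −18)   [check: 5·65 − 18·18 = 1]
  3 = 3·1 + 0   → remainder 0, stop. gcd = 1 (last nonzero row G).
The gcd is 1, so 18 is invertible mod 65. The last nonzero row gives 5·65 − 18·18 = 1, so t = −18. So 18^(−1) ≡ −18 ≡ 47 (mod 65). Verify: 18 · 47 = 846 ≡ 1 (mod 65). ✓

Final answer: 18^(−1) ≡ 47 (mod 65)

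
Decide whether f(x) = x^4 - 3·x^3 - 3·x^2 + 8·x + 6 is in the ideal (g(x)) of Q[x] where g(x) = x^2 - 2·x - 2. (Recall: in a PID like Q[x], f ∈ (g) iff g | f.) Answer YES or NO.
In Q[x] the ideal (g) consists of all multiples of g, so f ∈ (g) iff g | f, i.e. iff the remainder of f on division by g is 0. Divide f by g (g is monic, so eliminate the leading term of the running remainder at each step):
  leading term x^4: subtract (x^2)·g(x) = x^4 - 2·x^3 - 2·x^2, leaving -x^3 - x^2 + 8·x + 6
  leading term -x^3: subtract (-x)·g(x) = -x^3 + 2·x^2 + 2·x, leaving -3·x^2 + 6·x + 6
  leading term -3·x^2: subtract (-3)·g(x) = -3·x^2 + 6·x + 6, leaving 0
The remainder is 0, so f(x) = g(x) · h(x) with h(x) = x^2 - x - 3. Hence g | f, i.e. f ∈ (g).

Final answer: YES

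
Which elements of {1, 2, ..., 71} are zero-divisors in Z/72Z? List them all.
An element a ∈ Z/72Z (with a ≠ 0) is a zero-divisor iff gcd(a, 72) > 1 (because a is a unit precisely when gcd(a, n) = 1, and in Z/nZ every nonzero, non-unit element is a zero-divisor). Scan a = 1, ..., 71 and keep those with gcd(a, 72) > 1:
  gcd(2, 72) = 2, gcd(3, 72) = 3, gcd(4, 72) = 4, gcd(6, 72) = 6, gcd(8, 72) = 8, gcd(9, 72) = 9, gcd(10, 72) = 2, gcd(12, 72) = 12, gcd(14, 72) = 2, gcd(15, 72) = 3, gcd(16, 72) = 8, gcd(18, 72) = 18, gcd(20, 72) = 4, gcd(21, 72) = 3, gcd(22, 72) = 2, gcd(24, 72) = 24, gcd(26, 72) = 2, gcd(27, 72) = 9, gcd(28, 72) = 4, gcd(30, 72) = 6, gcd(32, 72) = 8, gcd(33, 72) = 3, gcd(34, 72) = 2, gcd(36, 72) = 36, gcd(38, 72) = 2, gcd(39, 72) = 3, gcd(40, 72) = 8, gcd(42, 72) = 6, gcd(44, 72) = 4, gcd(45, 72) = 9, gcd(46, 72) = 2, gcd(48, 72) = 24, gcd(50, 72) = 2, gcd(51, 72) = 3, gcd(52, 72) = 4, gcd(54, 72) = 18, gcd(56, 72) = 8, gcd(57, 72) = 3, gcd(58, 72) = 2, gcd(60, 72) = 12, gcd(62, 72) = 2, gcd(63, 72) = 9, gcd(64, 72) = 8, gcd(66, 72) = 6, gcd(68, 72) = 4, gcd(69, 72) = 3, gcd(70, 72) = 2.
All other a ∈ {1, ..., 71} have gcd(a, 72) = 1 and are units. So the nonzero zero-divisors are exactly the 47 values of a appearing in this scan.

Final answer: nonzero zero-divisors of Z/72Z = {2, 3, 4, 6, 8, 9, 10, 12, 14, 15, 16, 18, 20, 21, 22, 24, 26, 27, 28, 30, 32, 33, 34, 36, 38, 39, 40, 42, 44, 45, 46, 48, 50, 51, 52, 54, 56, 57, 58, 60, 62, 63, 64, 66, 68, 69, 70}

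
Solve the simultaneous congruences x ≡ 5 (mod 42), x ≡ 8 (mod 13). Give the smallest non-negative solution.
x ≡ 47 (mod 546); the representative in [0, 546) is 47

The moduli 42, 13 are pairwise coprime, so by the CRT there is a unique solution mod 42·13 = 546.
Solve by successive substitution. Start with x ≡ 5 (mod 42).
  Combine with x ≡ 8 (mod 13): write x = 5 + 42·t and require 5 + 42·t ≡ 8 (mod 13), i.e. 42·t ≡ 8 − 5 ≡ 3 (mod 13). Since 42^(−1) ≡ 9 (mod 13) (42 ≡ 3 (mod 13)), t ≡ 9·3 ≡ 1 (mod 13). So x ≡ 5 + 42·1 = 47 (mod 546).
Unique solution in [0, 546): x = 47.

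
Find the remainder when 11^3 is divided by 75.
56

Use repeated squaring. Binary(3) = 11. Walk through the bits of the exponent 3 left-to-right: at each bit after the leading one, square the running value, then multiply by 11 if the bit is 1 (always reducing mod 75):
  bit 1 = 1 (leading): start with 11.
  bit 2 = 1: square 11^2 = 121 ≡ 46; bit is 1, so multiply 46·11 = 506 ≡ 56 (mod 75).
Final value: 11^3 ≡ 56 (mod 75).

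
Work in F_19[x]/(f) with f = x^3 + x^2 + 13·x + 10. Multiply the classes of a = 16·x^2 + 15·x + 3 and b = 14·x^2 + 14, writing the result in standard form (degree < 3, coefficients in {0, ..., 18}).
a · b ≡ 9·x^2 + 14·x + 11 (mod f(x))

Multiply as integer polynomials: a · b = 224·x^4 + 210·x^3 + 266·x^2 + 210·x + 42. Reducing coefficients mod 19: a · b ≡ 15·x^4 + x^3 + x + 4. Now divide by f(x) = x^3 + x^2 + 13·x + 10 in F_19[x], eliminating the leading term at each step:
  leading term 15·x^4: subtract (15·x)·f(x) = 15·x^4 + 15·x^3 + 5·x^2 + 17·x, leaving 5·x^3 + 14·x^2 + 3·x + 4 (coefficients mod 19)
  leading term 5·x^3: subtract (5)·f(x) = 5·x^3 + 5·x^2 + 8·x + 12, leaving 9·x^2 + 14·x + 11 (coefficients mod 19)
The degree is now < 3, so this is the remainder. Hence a · b ≡ 9·x^2 + 14·x + 11 in F_19[x]/(f).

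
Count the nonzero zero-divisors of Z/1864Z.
Z/1864Z has 935 nonzero zero-divisors

In Z/1864Z each nonzero element is either a unit (gcd with 1864 is 1) or a zero-divisor (gcd > 1). The number of units is φ(1864): factorise 1864 = 2^3 · 233, so φ(1864) = (2^3 − 2^2) · (233 − 1) = 4 · 232 = 928. The nonzero elements number 1864 − 1 = 1863. Hence the nonzero zero-divisors number 1863 − 928 = 935.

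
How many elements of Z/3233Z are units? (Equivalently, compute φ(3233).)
Z/3233Z has φ(3233) = 3120 units

An element a ∈ Z/3233Z is a unit iff gcd(a, 3233) = 1, so the number of units is φ(3233). φ is multiplicative, with φ(p^e) = p^e − p^(e−1). Factorise 3233 = 53 · 61. Then
  φ(3233) = (53 − 1) · (61 − 1) = 52 · 60 = 3120.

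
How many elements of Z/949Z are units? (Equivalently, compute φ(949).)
Z/949Z has φ(949) = 864 units

An element a ∈ Z/949Z is a unit iff gcd(a, 949) = 1, so the number of units is φ(949). φ is multiplicative, with φ(p^e) = p^e − p^(e−1). Factorise 949 = 13 · 73. Then
  φ(949) = (13 − 1) · (73 − 1) = 12 · 72 = 864.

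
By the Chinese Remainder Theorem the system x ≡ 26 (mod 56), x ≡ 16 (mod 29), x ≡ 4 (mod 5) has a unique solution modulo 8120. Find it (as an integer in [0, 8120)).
x ≡ 3554 (mod 8120); the representative in [0, 8120) is 3554

The moduli 56, 29, 5 are pairwise coprime, so by the CRT there is a unique solution mod 56·29·5 = 8120.
Solve by successive substitution. Start with x ≡ 26 (mod 56).
  Combine with x ≡ 16 (mod 29): write x = 26 + 56·t and require 26 + 56·t ≡ 16 (mod 29), i.e. 56·t ≡ 16 − 26 ≡ 19 (mod 29). Since 56^(−1) ≡ 14 (mod 29) (56 ≡ 27 (mod 29)), t ≡ 14·19 ≡ 5 (mod 29). So x ≡ 26 + 56·5 = 306 (mod 1624).
  Combine with x ≡ 4 (mod 5): write x = 306 + 1624·t and require 306 + 1624·t ≡ 4 (mod 5), i.e. 1624·t ≡ 4 − 306 ≡ 3 (mod 5). Since 1624^(−1) ≡ 4 (mod 5) (1624 ≡ 4 (mod 5)), t ≡ 4·3 ≡ 2 (mod 5). So x ≡ 306 + 1624·2 = 3554 (mod 8120).
Unique solution in [0, 8120): x = 3554.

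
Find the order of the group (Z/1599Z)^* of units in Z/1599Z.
(Z/1599Z)^* consists of the classes a with gcd(a, 1599) = 1, so its order is φ(1599). φ is multiplicative, with φ(p^e) = p^e − p^(e−1). Factorise 1599 = 3 · 13 · 41. Then
  φ(1599) = (3 − 1) · (13 − 1) · (41 − 1) = 2 · 12 · 40 = 960.
Thus |(Z/1599Z)^*| = 960.

Final answer: |(Z/1599Z)^*| = 960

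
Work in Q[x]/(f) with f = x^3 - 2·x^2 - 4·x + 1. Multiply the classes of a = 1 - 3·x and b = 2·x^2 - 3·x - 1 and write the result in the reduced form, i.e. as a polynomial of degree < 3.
First multiply in Q[x] without reducing: a · b = -6·x^3 + 11·x^2 - 1. Now divide by f(x) = x^3 - 2·x^2 - 4·x + 1, eliminating the leading term at each step:
  leading term -6·x^3: subtract (-6)·f(x) = -6·x^3 + 12·x^2 + 24·x - 6, leaving -x^2 - 24·x + 5
The degree is now < 3, so this is the remainder. Hence a · b ≡ -x^2 - 24·x + 5 in Q[x]/(f).

Final answer: a · b ≡ -x^2 - 24·x + 5 (mod f(x))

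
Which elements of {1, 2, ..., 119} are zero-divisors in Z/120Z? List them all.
nonzero zero-divisors of Z/120Z = {2, 3, 4, 5, 6, 8, 9, 10, 12, 14, 15, 16, 18, 20, 21, 22, 24, 25, 26, 27, 28, 30, 32, 33, 34, 35, 36, 38, 39, 40, 42, 44, 45, 46, 48, 50, 51, 52, 54, 55, 56, 57, 58, 60, 62, 63, 64, 65, 66, 68, 69, 70, 72, 74, 75, 76, 78, 80, 81, 82, 84, 85, 86, 87, 88, 90, 92, 93, 94, 95, 96, 98, 99, 100, 102, 104, 105, 106, 108, 110, 111, 112, 114, 115, 116, 117, 118}

An element a ∈ Z/120Z (with a ≠ 0) is a zero-divisor iff gcd(a, 120) > 1 (because a is a unit precisely when gcd(a, n) = 1, and in Z/nZ every nonzero, non-unit element is a zero-divisor). Scan a = 1, ..., 119 and keep those with gcd(a, 120) > 1:
  gcd(2, 120) = 2, gcd(3, 120) = 3, gcd(4, 120) = 4, gcd(5, 120) = 5, gcd(6, 120) = 6, gcd(8, 120) = 8, gcd(9, 120) = 3, gcd(10, 120) = 10, gcd(12, 120) = 12, gcd(14, 120) = 2, gcd(15, 120) = 15, gcd(16, 120) = 8, gcd(18, 120) = 6, gcd(20, 120) = 20, gcd(21, 120) = 3, gcd(22, 120) = 2, gcd(24, 120) = 24, gcd(25, 120) = 5, gcd(26, 120) = 2, gcd(27, 120) = 3, gcd(28, 120) = 4, gcd(30, 120) = 30, gcd(32, 120) = 8, gcd(33, 120) = 3, gcd(34, 120) = 2, gcd(35, 120) = 5, gcd(36, 120) = 12, gcd(38, 120) = 2, gcd(39, 120) = 3, gcd(40, 120) = 40, gcd(42, 120) = 6, gcd(44, 120) = 4, gcd(45, 120) = 15, gcd(46, 120) = 2, gcd(48, 120) = 24, gcd(50, 120) = 10, gcd(51, 120) = 3, gcd(52, 120) = 4, gcd(54, 120) = 6, gcd(55, 120) = 5, gcd(56, 120) = 8, gcd(57, 120) = 3, gcd(58, 120) = 2, gcd(60, 120) = 60, gcd(62, 120) = 2, gcd(63, 120) = 3, gcd(64, 120) = 8, gcd(65, 120) = 5, gcd(66, 120) = 6, gcd(68, 120) = 4, gcd(69, 120) = 3, gcd(70, 120) = 10, gcd(72, 120) = 24, gcd(74, 120) = 2, gcd(75, 120) = 15, gcd(76, 120) = 4, gcd(78, 120) = 6, gcd(80, 120) = 40, gcd(81, 120) = 3, gcd(82, 120) = 2, gcd(84, 120) = 12, gcd(85, 120) = 5, gcd(86, 120) = 2, gcd(87, 120) = 3, gcd(88, 120) = 8, gcd(90, 120) = 30, gcd(92, 120) = 4, gcd(93, 120) = 3, gcd(94, 120) = 2, gcd(95, 120) = 5, gcd(96, 120) = 24, gcd(98, 120) = 2, gcd(99, 120) = 3, gcd(100, 120) = 20, gcd(102, 120) = 6, gcd(104, 120) = 8, gcd(105, 120) = 15, gcd(106, 120) = 2, gcd(108, 120) = 12, gcd(110, 120) = 10, gcd(111, 120) = 3, gcd(112, 120) = 8, gcd(114, 120) = 6, gcd(115, 120) = 5, gcd(116, 120) = 4, gcd(117, 120) = 3, gcd(118, 120) = 2.
All other a ∈ {1, ..., 119} have gcd(a, 120) = 1 and are units. So the nonzero zero-divisors are exactly the 87 values of a appearing in this scan.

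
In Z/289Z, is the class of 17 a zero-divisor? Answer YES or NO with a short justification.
YES

gcd(17, 289) = 17 > 1, so 17 is not a unit in Z/289Z. In Z/nZ every nonzero non-unit is a zero-divisor: explicitly, take b = 289/gcd = 17 ≠ 0 (mod 289); then 17·17 = 289 = 1·289, i.e. 17·17 ≡ 0 (mod 289). So 17 is a zero-divisor.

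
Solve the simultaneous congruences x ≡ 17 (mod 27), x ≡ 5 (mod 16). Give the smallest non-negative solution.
x ≡ 341 (mod 432); the representative in [0, 432) is 341

The moduli 27, 16 are pairwise coprime, so by the CRT there is a unique solution mod 27·16 = 432.
Solve by successive substitution. Start with x ≡ 17 (mod 27).
  Combine with x ≡ 5 (mod 16): write x = 17 + 27·t and require 17 + 27·t ≡ 5 (mod 16), i.e. 27·t ≡ 5 − 17 ≡ 4 (mod 16). Since 27^(−1) ≡ 3 (mod 16) (27 ≡ 11 (mod 16)), t ≡ 3·4 ≡ 12 (mod 16). So x ≡ 17 + 27·12 = 341 (mod 432).
Unique solution in [0, 432): x = 341.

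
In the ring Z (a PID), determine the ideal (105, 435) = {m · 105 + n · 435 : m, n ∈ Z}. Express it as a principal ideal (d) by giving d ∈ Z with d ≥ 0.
In the PID Z, (a, b) is generated by gcd(a, b). Compute gcd(435, 105) with the extended Euclidean algorithm, tracking rows (r, s, t) with s·435 + t·105 = r:
  row A: (435, 1, 0)   [1·435 + 0·105 = 435]
  row B: (105, 0, 1)   [0·435 + 1·105 = 105]
  435 = 4·105 + 15   → row C = row A − 4·row B = (15, 1, −4)   [check: 1·435 − 4·105 = 15]
  105 = 7·15 + 0   → remainder 0, stop. gcd = 15 (last nonzero row C).
So gcd(105, 435) = 15, with Bézout identity 1·435 − 4·105 = 15. Containment (⊇): the Bézout identity exhibits 15 as an element of (105, 435), giving (15) ⊆ (105, 435). Containment (⊆): since 15 | 105 and 15 | 435 (105 = 15·7, 435 = 15·29), every Z-linear combination of 105 and 435 is divisible by 15, so (105, 435) ⊆ (15). Therefore (105, 435) = (15), d = 15.

Final answer: (105, 435) = (15); d = 15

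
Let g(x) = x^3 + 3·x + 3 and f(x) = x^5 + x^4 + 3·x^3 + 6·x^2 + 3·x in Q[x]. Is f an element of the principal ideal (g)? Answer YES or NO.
YES

In Q[x] the ideal (g) consists of all multiples of g, so f ∈ (g) iff g | f, i.e. iff the remainder of f on division by g is 0. Divide f by g (g is monic, so eliminate the leading term of the running remainder at each step):
  leading term x^5: subtract (x^2)·g(x) = x^5 + 3·x^3 + 3·x^2, leaving x^4 + 3·x^2 + 3·x
  leading term x^4: subtract (x)·g(x) = x^4 + 3·x^2 + 3·x, leaving 0
The remainder is 0, so f(x) = g(x) · h(x) with h(x) = x^2 + x. Hence g | f, i.e. f ∈ (g).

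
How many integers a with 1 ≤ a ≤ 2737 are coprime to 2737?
The number of a ∈ {1, ..., 2737} with gcd(a, 2737) = 1 is by definition Euler's totient φ(2737). φ is multiplicative, with φ(p^e) = p^e − p^(e−1). Factorise 2737 = 7 · 17 · 23. Then
  φ(2737) = (7 − 1) · (17 − 1) · (23 − 1) = 6 · 16 · 22 = 2112.
So there are 2112 such integers.

Final answer: 2112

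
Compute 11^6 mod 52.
Use repeated squaring. Binary(6) = 110. Walk through the bits of the exponent 6 left-to-right: at each bit after the leading one, square the running value, then multiply by 11 if the bit is 1 (always reducing mod 52):
  bit 1 = 1 (leading): start with 11.
  bit 2 = 1: square 11^2 = 121 ≡ 17; bit is 1, so multiply 17·11 = 187 ≡ 31 (mod 52).
  bit 3 = 0: square 31^2 = 961 ≡ 25 (mod 52).
Final value: 11^6 ≡ 25 (mod 52).

Final answer: 25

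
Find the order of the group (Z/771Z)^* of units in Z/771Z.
|(Z/771Z)^*| = 512

(Z/771Z)^* consists of the classes a with gcd(a, 771) = 1, so its order is φ(771). φ is multiplicative, with φ(p^e) = p^e − p^(e−1). Factorise 771 = 3 · 257. Then
  φ(771) = (3 − 1) · (257 − 1) = 2 · 256 = 512.
Thus |(Z/771Z)^*| = 512.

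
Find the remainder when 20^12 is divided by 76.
Use repeated squaring. Binary(12) = 1100. Walk through the bits of the exponent 12 left-to-right: at each bit after the leading one, square the running value, then multiply by 20 if the bit is 1 (always reducing mod 76):
  bit 1 = 1 (leading): start with 20.
  bit 2 = 1: square 20^2 = 400 ≡ 20; bit is 1, so multiply 20·20 = 400 ≡ 20 (mod 76).
  bit 3 = 0: square 20^2 = 400 ≡ 20 (mod 76).
  bit 4 = 0: square 20^2 = 400 ≡ 20 (mod 76).
Final value: 20^12 ≡ 20 (mod 76).

Final answer: 20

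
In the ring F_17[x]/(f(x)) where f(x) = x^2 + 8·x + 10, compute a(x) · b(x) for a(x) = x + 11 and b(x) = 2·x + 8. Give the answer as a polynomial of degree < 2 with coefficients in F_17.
a · b ≡ 14·x (mod f(x))

Multiply as integer polynomials: a · b = 2·x^2 + 30·x + 88. Reducing coefficients mod 17: a · b ≡ 2·x^2 + 13·x + 3. Now divide by f(x) = x^2 + 8·x + 10 in F_17[x], eliminating the leading term at each step:
  leading term 2·x^2: subtract (2)·f(x) = 2·x^2 + 16·x + 3, leaving 14·x (coefficients mod 17)
The degree is now < 2, so this is the remainder. Hence a · b ≡ 14·x in F_17[x]/(f).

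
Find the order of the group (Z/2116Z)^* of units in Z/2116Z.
(Z/2116Z)^* consists of the classes a with gcd(a, 2116) = 1, so its order is φ(2116). φ is multiplicative, with φ(p^e) = p^e − p^(e−1). Factorise 2116 = 2^2 · 23^2. Then
  φ(2116) = (2^2 − 2^1) · (23^2 − 23^1) = 2 · 506 = 1012.
Thus |(Z/2116Z)^*| = 1012.

Final answer: |(Z/2116Z)^*| = 1012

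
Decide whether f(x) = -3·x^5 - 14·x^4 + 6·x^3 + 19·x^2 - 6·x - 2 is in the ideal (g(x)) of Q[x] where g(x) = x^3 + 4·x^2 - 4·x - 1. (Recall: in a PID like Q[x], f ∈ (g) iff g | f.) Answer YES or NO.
In Q[x] the ideal (g) consists of all multiples of g, so f ∈ (g) iff g | f, i.e. iff the remainder of f on division by g is 0. Divide f by g (g is monic, so eliminate the leading term of the running remainder at each step):
  leading term -3·x^5: subtract (-3·x^2)·g(x) = -3·x^5 - 12·x^4 + 12·x^3 + 3·x^2, leaving -2·x^4 - 6·x^3 + 16·x^2 - 6·x - 2
  leading term -2·x^4: subtract (-2·x)·g(x) = -2·x^4 - 8·x^3 + 8·x^2 + 2·x, leaving 2·x^3 + 8·x^2 - 8·x - 2
  leading term 2·x^3: subtract (2)·g(x) = 2·x^3 + 8·x^2 - 8·x - 2, leaving 0
The remainder is 0, so f(x) = g(x) · h(x) with h(x) = -3·x^2 - 2·x + 2. Hence g | f, i.e. f ∈ (g).

Final answer: YES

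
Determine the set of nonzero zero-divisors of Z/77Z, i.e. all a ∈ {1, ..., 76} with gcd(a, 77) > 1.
nonzero zero-divisors of Z/77Z = {7, 11, 14, 21, 22, 28, 33, 35, 42, 44, 49, 55, 56, 63, 66, 70}

An element a ∈ Z/77Z (with a ≠ 0) is a zero-divisor iff gcd(a, 77) > 1 (because a is a unit precisely when gcd(a, n) = 1, and in Z/nZ every nonzero, non-unit element is a zero-divisor). Scan a = 1, ..., 76 and keep those with gcd(a, 77) > 1:
  gcd(7, 77) = 7, gcd(11, 77) = 11, gcd(14, 77) = 7, gcd(21, 77) = 7, gcd(22, 77) = 11, gcd(28, 77) = 7, gcd(33, 77) = 11, gcd(35, 77) = 7, gcd(42, 77) = 7, gcd(44, 77) = 11, gcd(49, 77) = 7, gcd(55, 77) = 11, gcd(56, 77) = 7, gcd(63, 77) = 7, gcd(66, 77) = 11, gcd(70, 77) = 7.
All other a ∈ {1, ..., 76} have gcd(a, 77) = 1 and are units. So the nonzero zero-divisors are exactly the 16 values of a appearing in this scan.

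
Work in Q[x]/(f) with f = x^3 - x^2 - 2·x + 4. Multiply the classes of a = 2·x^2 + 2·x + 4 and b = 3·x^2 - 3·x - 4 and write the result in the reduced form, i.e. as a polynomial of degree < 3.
First multiply in Q[x] without reducing: a · b = 6·x^4 - 2·x^2 - 20·x - 16. Now divide by f(x) = x^3 - x^2 - 2·x + 4, eliminating the leading term at each step:
  leading term 6·x^4: subtract (6·x)·f(x) = 6·x^4 - 6·x^3 - 12·x^2 + 24·x, leaving 6·x^3 + 10·x^2 - 44·x - 16
  leading term 6·x^3: subtract (6)·f(x) = 6·x^3 - 6·x^2 - 12·x + 24, leaving 16·x^2 - 32·x - 40
The degree is now < 3, so this is the remainder. Hence a · b ≡ 16·x^2 - 32·x - 40 in Q[x]/(f).

Final answer: a · b ≡ 16·x^2 - 32·x - 40 (mod f(x))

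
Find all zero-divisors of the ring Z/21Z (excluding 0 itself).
An element a ∈ Z/21Z (with a ≠ 0) is a zero-divisor iff gcd(a, 21) > 1 (because a is a unit precisely when gcd(a, n) = 1, and in Z/nZ every nonzero, non-unit element is a zero-divisor). Scan a = 1, ..., 20 and keep those with gcd(a, 21) > 1:
  gcd(3, 21) = 3, gcd(6, 21) = 3, gcd(7, 21) = 7, gcd(9, 21) = 3, gcd(12, 21) = 3, gcd(14, 21) = 7, gcd(15, 21) = 3, gcd(18, 21) = 3.
All other a ∈ {1, ..., 20} have gcd(a, 21) = 1 and are units. So the nonzero zero-divisors are exactly the 8 values of a appearing in this scan.

Final answer: nonzero zero-divisors of Z/21Z = {3, 6, 7, 9, 12, 14, 15, 18}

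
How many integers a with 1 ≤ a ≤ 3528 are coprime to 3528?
The number of a ∈ {1, ..., 3528} with gcd(a, 3528) = 1 is by definition Euler's totient φ(3528). φ is multiplicative, with φ(p^e) = p^e − p^(e−1). Factorise 3528 = 2^3 · 3^2 · 7^2. Then
  φ(3528) = (2^3 − 2^2) · (3^2 − 3^1) · (7^2 − 7^1) = 4 · 6 · 42 = 1008.
So there are 1008 such integers.

Final answer: 1008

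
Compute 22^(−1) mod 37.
22^(−1) ≡ 32 (mod 37)

Apply the extended Euclidean algorithm to (37, 22), tracking rows (r, s, t) with s·37 + t·22 = r. Each division r_prev = q·r_cur + r_new produces the new row as (previous row) − q·(current row):
  row A: (37, 1, 0)   [1·37 + 0·22 = 37]
  row B: (22, 0, 1)   [0·37 + 1·22 = 22]
  37 = 1·22 + 15   → row C = row A − 1·row B = (15, 1, −1)   [check: 1·37 − 1·22 = 15]
  22 = 1·15 + 7   → row D = row B − 1·row C = (7, −1, 2)   [check: −1·37 + 2·22 = 7]
  15 = 2·7 + 1   → row E = row C − 2·row D = (1, 3, −5)   [check: 3·37 − 5·22 = 1]
  7 = 7·1 + 0   → remainder 0, stop. gcd = 1 (last nonzero row E).
The gcd is 1, so 22 is invertible mod 37. The last nonzero row gives 3·37 − 5·22 = 1, so t = −5. So 22^(−1) ≡ −5 ≡ 32 (mod 37). Verify: 22 · 32 = 704 ≡ 1 (mod 37). ✓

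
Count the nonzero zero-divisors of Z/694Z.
In Z/694Z each nonzero element is either a unit (gcd with 694 is 1) or a zero-divisor (gcd > 1). The number of units is φ(694): factorise 694 = 2 · 347, so φ(694) = (2 − 1) · (347 − 1) = 1 · 346 = 346. The nonzero elements number 694 − 1 = 693. Hence the nonzero zero-divisors number 693 − 346 = 347.

Final answer: Z/694Z has 347 nonzero zero-divisors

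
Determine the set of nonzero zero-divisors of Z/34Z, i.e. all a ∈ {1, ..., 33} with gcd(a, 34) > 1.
nonzero zero-divisors of Z/34Z = {2, 4, 6, 8, 10, 12, 14, 16, 17, 18, 20, 22, 24, 26, 28, 30, 32}

An element a ∈ Z/34Z (with a ≠ 0) is a zero-divisor iff gcd(a, 34) > 1 (because a is a unit precisely when gcd(a, n) = 1, and in Z/nZ every nonzero, non-unit element is a zero-divisor). Scan a = 1, ..., 33 and keep those with gcd(a, 34) > 1:
  gcd(2, 34) = 2, gcd(4, 34) = 2, gcd(6, 34) = 2, gcd(8, 34) = 2, gcd(10, 34) = 2, gcd(12, 34) = 2, gcd(14, 34) = 2, gcd(16, 34) = 2, gcd(17, 34) = 17, gcd(18, 34) = 2, gcd(20, 34) = 2, gcd(22, 34) = 2, gcd(24, 34) = 2, gcd(26, 34) = 2, gcd(28, 34) = 2, gcd(30, 34) = 2, gcd(32, 34) = 2.
All other a ∈ {1, ..., 33} have gcd(a, 34) = 1 and are units. So the nonzero zero-divisors are exactly the 17 values of a appearing in this scan.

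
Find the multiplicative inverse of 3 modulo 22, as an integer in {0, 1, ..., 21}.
Apply the extended Euclidean algorithm to (22, 3), tracking rows (r, s, t) with s·22 + t·3 = r. Each division r_prev = q·r_cur + r_new produces the new row as (previous row) − q·(current row):
  row A: (22, 1, 0)   [1·22 + 0·3 = 22]
  row B: (3, 0, 1)   [0·22 + 1·3 = 3]
  22 = 7·3 + 1   → row C = row A − 7·row B = (1, 1, −7)   [check: 1·22 − 7·3 = 1]
  3 = 3·1 + 0   → remainder 0, stop. gcd = 1 (last nonzero row C).
The gcd is 1, so 3 is invertible mod 22. The last nonzero row gives 1·22 − 7·3 = 1, so t = −7. So 3^(−1) ≡ −7 ≡ 15 (mod 22). Verify: 3 · 15 = 45 ≡ 1 (mod 22). ✓

Final answer: 3^(−1) ≡ 15 (mod 22)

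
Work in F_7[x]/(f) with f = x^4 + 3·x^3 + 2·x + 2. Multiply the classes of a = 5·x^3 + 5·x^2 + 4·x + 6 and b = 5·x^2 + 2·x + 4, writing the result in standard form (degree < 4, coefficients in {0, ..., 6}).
a · b ≡ 2·x^3 + x^2 + 2·x + 6 (mod f(x))

Multiply as integer polynomials: a · b = 25·x^5 + 35·x^4 + 50·x^3 + 58·x^2 + 28·x + 24. Reducing coefficients mod 7: a · b ≡ 4·x^5 + x^3 + 2·x^2 + 3. Now divide by f(x) = x^4 + 3·x^3 + 2·x + 2 in F_7[x], eliminating the leading term at each step:
  leading term 4·x^5: subtract (4·x)·f(x) = 4·x^5 + 5·x^4 + x^2 + x, leaving 2·x^4 + x^3 + x^2 + 6·x + 3 (coefficients mod 7)
  leading term 2·x^4: subtract (2)·f(x) = 2·x^4 + 6·x^3 + 4·x + 4, leaving 2·x^3 + x^2 + 2·x + 6 (coefficients mod 7)
The degree is now < 4, so this is the remainder. Hence a · b ≡ 2·x^3 + x^2 + 2·x + 6 in F_7[x]/(f).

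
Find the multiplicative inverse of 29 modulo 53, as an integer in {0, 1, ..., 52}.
Apply the extended Euclidean algorithm to (53, 29), tracking rows (r, s, t) with s·53 + t·29 = r. Each division r_prev = q·r_cur + r_new produces the new row as (previous row) − q·(current row):
  row A: (53, 1, 0)   [1·53 + 0·29 = 53]
  row B: (29, 0, 1)   [0·53 + 1·29 = 29]
  53 = 1·29 + 24   → row C = row A − 1·row B = (24, 1, −1)   [check: 1·53 − 1·29 = 24]
  29 = 1·24 + 5   → row D = row B − 1·row C = (5, −1, 2)   [check: −1·53 + 2·29 = 5]
  24 = 4·5 + 4   → row E = row C − 4·row D = (4, 5, −9)   [check: 5·53 − 9·29 = 4]
  5 = 1·4 + 1   → row F = row D − 1·row E = (1, −6, 11)   [check: −6·53 + 11·29 = 1]
  4 = 4·1 + 0   → remainder 0, stop. gcd = 1 (last nonzero row F).
The gcd is 1, so 29 is invertible mod 53. The last nonzero row gives −6·53 + 11·29 = 1, so t = 11. So 29^(−1) ≡ 11 (mod 53). Verify: 29 · 11 = 319 ≡ 1 (mod 53). ✓

Final answer: 29^(−1) ≡ 11 (mod 53)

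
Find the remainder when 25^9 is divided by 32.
25

Use repeated squaring. Binary(9) = 1001. Walk through the bits of the exponent 9 left-to-right: at each bit after the leading one, square the running value, then multiply by 25 if the bit is 1 (always reducing mod 32):
  bit 1 = 1 (leading): start with 25.
  bit 2 = 0: square 25^2 = 625 ≡ 17 (mod 32).
  bit 3 = 0: square 17^2 = 289 ≡ 1 (mod 32).
  bit 4 = 1: square 1^2 = 1; bit is 1, so multiply 1·25 = 25 (mod 32).
Final value: 25^9 ≡ 25 (mod 32).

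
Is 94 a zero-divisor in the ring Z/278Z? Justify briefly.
gcd(94, 278) = 2 > 1, so 94 is not a unit in Z/278Z. In Z/nZ every nonzero non-unit is a zero-divisor: explicitly, take b = 278/gcd = 139 ≠ 0 (mod 278); then 94·139 = 13066 = 47·278, i.e. 94·139 ≡ 0 (mod 278). So 94 is a zero-divisor.

Final answer: YES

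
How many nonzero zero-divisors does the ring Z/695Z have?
In Z/695Z each nonzero element is either a unit (gcd with 695 is 1) or a zero-divisor (gcd > 1). The number of units is φ(695): factorise 695 = 5 · 139, so φ(695) = (5 − 1) · (139 − 1) = 4 · 138 = 552. The nonzero elements number 695 − 1 = 694. Hence the nonzero zero-divisors number 694 − 552 = 142.

Final answer: Z/695Z has 142 nonzero zero-divisors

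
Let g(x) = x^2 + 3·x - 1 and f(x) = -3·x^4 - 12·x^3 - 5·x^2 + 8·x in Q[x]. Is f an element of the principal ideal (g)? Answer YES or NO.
NO

In Q[x] the ideal (g) consists of all multiples of g, so f ∈ (g) iff g | f, i.e. iff the remainder of f on division by g is 0. Divide f by g (g is monic, so eliminate the leading term of the running remainder at each step):
  leading term -3·x^4: subtract (-3·x^2)·g(x) = -3·x^4 - 9·x^3 + 3·x^2, leaving -3·x^3 - 8·x^2 + 8·x
  leading term -3·x^3: subtract (-3·x)·g(x) = -3·x^3 - 9·x^2 + 3·x, leaving x^2 + 5·x
  leading term x^2: subtract (1)·g(x) = x^2 + 3·x - 1, leaving 2·x + 1
The remainder r(x) = 2·x + 1 ≠ 0 (and deg r < deg g), so g ∤ f, i.e. f ∉ (g).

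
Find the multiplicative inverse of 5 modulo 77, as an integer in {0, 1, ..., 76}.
5^(−1) ≡ 31 (mod 77)

Apply the extended Euclidean algorithm to (77, 5), tracking rows (r, s, t) with s·77 + t·5 = r. Each division r_prev = q·r_cur + r_new produces the new row as (previous row) − q·(current row):
  row A: (77, 1, 0)   [1·77 + 0·5 = 77]
  row B: (5, 0, 1)   [0·77 + 1·5 = 5]
  77 = 15·5 + 2   → row C = row A − 15·row B = (2, 1, −15)   [check: 1·77 − 15·5 = 2]
  5 = 2·2 + 1   → row D = row B − 2·row C = (1, −2, 31)   [check: −2·77 + 31·5 = 1]
  2 = 2·1 + 0   → remainder 0, stop. gcd = 1 (last nonzero row D).
The gcd is 1, so 5 is invertible mod 77. The last nonzero row gives −2·77 + 31·5 = 1, so t = 31. So 5^(−1) ≡ 31 (mod 77). Verify: 5 · 31 = 155 ≡ 1 (mod 77). ✓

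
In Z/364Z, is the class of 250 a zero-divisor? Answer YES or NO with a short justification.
gcd(250, 364) = 2 > 1, so 250 is not a unit in Z/364Z. In Z/nZ every nonzero non-unit is a zero-divisor: explicitly, take b = 364/gcd = 182 ≠ 0 (mod 364); then 250·182 = 45500 = 125·364, i.e. 250·182 ≡ 0 (mod 364). So 250 is a zero-divisor.

Final answer: YES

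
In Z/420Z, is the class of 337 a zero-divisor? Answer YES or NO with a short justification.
gcd(337, 420) = 1, so 337 is a unit in Z/420Z (it has a multiplicative inverse). A unit cannot be a zero-divisor: if 337·b ≡ 0 then multiplying both sides by 337^(−1) gives b ≡ 0. So 337 is not a zero-divisor.

Final answer: NO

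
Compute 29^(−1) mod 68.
Apply the extended Euclidean algorithm to (68, 29), tracking rows (r, s, t) with s·68 + t·29 = r. Each division r_prev = q·r_cur + r_new produces the new row as (previous row) − q·(current row):
  row A: (68, 1, 0)   [1·68 + 0·29 = 68]
  row B: (29, 0, 1)   [0·68 + 1·29 = 29]
  68 = 2·29 + 10   → row C = row A − 2·row B = (10, 1, −2)   [check: 1·68 − 2·29 = 10]
  29 = 2·10 + 9   → row D = row B − 2·row C = (9, −2, 5)   [check: −2·68 + 5·29 = 9]
  10 = 1·9 + 1   → row E = row C − 1·row D = (1, 3, −7)   [check: 3·68 − 7·29 = 1]
  9 = 9·1 + 0   → remainder 0, stop. gcd = 1 (last nonzero row E).
The gcd is 1, so 29 is invertible mod 68. The last nonzero row gives 3·68 − 7·29 = 1, so t = −7. So 29^(−1) ≡ −7 ≡ 61 (mod 68). Verify: 29 · 61 = 1769 ≡ 1 (mod 68). ✓

Final answer: 29^(−1) ≡ 61 (mod 68)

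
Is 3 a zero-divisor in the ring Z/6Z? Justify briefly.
gcd(3, 6) = 3 > 1, so 3 is not a unit in Z/6Z. In Z/nZ every nonzero non-unit is a zero-divisor: explicitly, take b = 6/gcd = 2 ≠ 0 (mod 6); then 3·2 = 6 = 1·6, i.e. 3·2 ≡ 0 (mod 6). So 3 is a zero-divisor.

Final answer: YES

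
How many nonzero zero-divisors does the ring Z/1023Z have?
In Z/1023Z each nonzero element is either a unit (gcd with 1023 is 1) or a zero-divisor (gcd > 1). The number of units is φ(1023): factorise 1023 = 3 · 11 · 31, so φ(1023) = (3 − 1) · (11 − 1) · (31 − 1) = 2 · 10 · 30 = 600. The nonzero elements number 1023 − 1 = 1022. Hence the nonzero zero-divisors number 1022 − 600 = 422.

Final answer: Z/1023Z has 422 nonzero zero-divisors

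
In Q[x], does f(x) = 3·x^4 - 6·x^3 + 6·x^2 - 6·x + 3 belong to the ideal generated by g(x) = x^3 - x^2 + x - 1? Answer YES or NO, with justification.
In Q[x] the ideal (g) consists of all multiples of g, so f ∈ (g) iff g | f, i.e. iff the remainder of f on division by g is 0. Divide f by g (g is monic, so eliminate the leading term of the running remainder at each step):
  leading term 3·x^4: subtract (3·x)·g(x) = 3·x^4 - 3·x^3 + 3·x^2 - 3·x, leaving -3·x^3 + 3·x^2 - 3·x + 3
  leading term -3·x^3: subtract (-3)·g(x) = -3·x^3 + 3·x^2 - 3·x + 3, leaving 0
The remainder is 0, so f(x) = g(x) · h(x) with h(x) = 3·x - 3. Hence g | f, i.e. f ∈ (g).

Final answer: YES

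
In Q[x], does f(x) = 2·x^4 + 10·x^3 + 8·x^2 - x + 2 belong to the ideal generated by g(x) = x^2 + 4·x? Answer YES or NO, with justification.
In Q[x] the ideal (g) consists of all multiples of g, so f ∈ (g) iff g | f, i.e. iff the remainder of f on division by g is 0. Divide f by g (g is monic, so eliminate the leading term of the running remainder at each step):
  leading term 2·x^4: subtract (2·x^2)·g(x) = 2·x^4 + 8·x^3, leaving 2·x^3 + 8·x^2 - x + 2
  leading term 2·x^3: subtract (2·x)·g(x) = 2·x^3 + 8·x^2, leaving 2 - x
The remainder r(x) = 2 - x ≠ 0 (and deg r < deg g), so g ∤ f, i.e. f ∉ (g).

Final answer: NO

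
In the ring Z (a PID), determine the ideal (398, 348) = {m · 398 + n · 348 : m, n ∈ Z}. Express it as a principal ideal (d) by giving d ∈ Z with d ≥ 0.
(398, 348) = (2); d = 2

In the PID Z, (a, b) is generated by gcd(a, b). Compute gcd(398, 348) with the extended Euclidean algorithm, tracking rows (r, s, t) with s·398 + t·348 = r:
  row A: (398, 1, 0)   [1·398 + 0·348 = 398]
  row B: (348, 0, 1)   [0·398 + 1·348 = 348]
  398 = 1·348 + 50   → row C = row A − 1·row B = (50, 1, −1)   [check: 1·398 − 1·348 = 50]
  348 = 6·50 + 48   → row D = row B − 6·row C = (48, −6, 7)   [check: −6·398 + 7·348 = 48]
  50 = 1·48 + 2   → row E = row C − 1·row D = (2, 7, −8)   [check: 7·398 − 8·348 = 2]
  48 = 24·2 + 0   → remainder 0, stop. gcd = 2 (last nonzero row E).
So gcd(398, 348) = 2, with Bézout identity 7·398 − 8·348 = 2. Containment (⊇): the Bézout identity exhibits 2 as an element of (398, 348), giving (2) ⊆ (398, 348). Containment (⊆): since 2 | 398 and 2 | 348 (398 = 2·199, 348 = 2·174), every Z-linear combination of 398 and 348 is divisible by 2, so (398, 348) ⊆ (2). Therefore (398, 348) = (2), d = 2.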